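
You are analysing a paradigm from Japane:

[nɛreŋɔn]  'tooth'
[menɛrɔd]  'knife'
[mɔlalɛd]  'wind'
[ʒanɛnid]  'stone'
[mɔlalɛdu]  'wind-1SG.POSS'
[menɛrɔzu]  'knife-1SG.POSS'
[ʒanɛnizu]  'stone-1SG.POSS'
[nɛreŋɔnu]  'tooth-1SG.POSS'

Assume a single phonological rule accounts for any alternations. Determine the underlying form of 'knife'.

The stem for 'knife' ends in [z] in [menɛrɔzu] but [d] in [menɛrɔd].
If /d/ were underlying and a rule turned it into [z] before the 1SG.POSS suffix, 'wind' would also alternate; but it has [d] in both [mɔlalɛdu] and [mɔlalɛd].
So /z/ is underlying, and a rule of word-final hardening — voiced fricatives become stops word-finally — gives [d].

/menɛrɔz/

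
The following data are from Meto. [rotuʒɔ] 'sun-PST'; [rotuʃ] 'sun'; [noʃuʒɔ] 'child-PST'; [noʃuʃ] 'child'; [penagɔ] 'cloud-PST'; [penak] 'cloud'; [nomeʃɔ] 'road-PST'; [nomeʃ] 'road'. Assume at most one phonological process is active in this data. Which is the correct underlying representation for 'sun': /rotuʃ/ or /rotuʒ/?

In [rotuʒɔ] and [rotuʃ] the final segment of 'sun' alternates: [ʒ] ~ [ʃ].
Compare 'road', with invariant [ʃ] in [nomeʃɔ] and [nomeʃ]: an analysis with underlying /ʃ/ and a rule producing [ʒ] before the PST suffix would wrongly predict alternation here too.
The underlying segment must be /ʒ/; voiced obstruents become voiceless word-finally, yielding [ʃ] there.

/rotuʒ/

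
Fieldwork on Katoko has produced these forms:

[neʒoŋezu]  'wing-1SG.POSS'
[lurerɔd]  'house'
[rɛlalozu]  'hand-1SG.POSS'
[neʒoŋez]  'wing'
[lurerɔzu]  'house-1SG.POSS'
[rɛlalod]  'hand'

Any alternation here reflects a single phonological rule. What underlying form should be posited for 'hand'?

In [rɛlalozu] and [rɛlalod] the final segment of 'hand' alternates: [z] ~ [d].
The stem 'wing' ([neʒoŋezu], [neʒoŋez]) shows [z] unchanged in both environments, so [z] cannot be basic with [d] derived in isolation.
So /d/ is underlying, and a rule of intervocalic spirantization — voiced stops become fricatives between vowels — gives [z].

/rɛlalod/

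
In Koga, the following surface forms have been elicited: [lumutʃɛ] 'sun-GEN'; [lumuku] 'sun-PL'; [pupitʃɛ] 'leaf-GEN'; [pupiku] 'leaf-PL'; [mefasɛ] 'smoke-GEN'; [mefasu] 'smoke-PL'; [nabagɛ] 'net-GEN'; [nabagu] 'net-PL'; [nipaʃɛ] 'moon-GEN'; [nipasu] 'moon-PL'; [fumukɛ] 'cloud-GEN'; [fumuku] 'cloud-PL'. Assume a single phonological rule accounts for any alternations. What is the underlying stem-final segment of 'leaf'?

The root 'leaf' surfaces as [pupitʃɛ] and [pupiku], with a stem-final [tʃ] ~ [k] alternation.
But 'cloud' keeps [k] in both environments ([fumukɛ], [fumuku]), so there is no rule changing /k/ to [tʃ] before the GEN suffix.
The underlying segment must be /tʃ/; palato-alveolar /tʃ/ and /ʃ/ become [k] and [s] when no front vowel follows, yielding [k] there.

/tʃ/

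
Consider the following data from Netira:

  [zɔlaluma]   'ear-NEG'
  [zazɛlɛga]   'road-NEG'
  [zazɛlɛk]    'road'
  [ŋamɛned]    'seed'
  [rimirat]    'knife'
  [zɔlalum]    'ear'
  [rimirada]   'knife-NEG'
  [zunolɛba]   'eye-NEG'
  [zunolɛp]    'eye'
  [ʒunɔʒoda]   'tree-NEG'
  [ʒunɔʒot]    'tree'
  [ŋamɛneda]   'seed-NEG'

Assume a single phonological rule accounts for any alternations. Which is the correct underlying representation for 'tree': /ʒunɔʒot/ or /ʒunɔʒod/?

'tree' shows [d] ~ [t] at the end of the stem ([ʒunɔʒoda] vs [ʒunɔʒot]).
If /d/ were underlying and a rule turned it into [t] in isolation, 'seed' would also alternate; but it has [d] in both [ŋamɛneda] and [ŋamɛned].
The underlying segment must be /t/; voiceless stops become voiced between vowels, yielding [d] there.

/ʒunɔʒot/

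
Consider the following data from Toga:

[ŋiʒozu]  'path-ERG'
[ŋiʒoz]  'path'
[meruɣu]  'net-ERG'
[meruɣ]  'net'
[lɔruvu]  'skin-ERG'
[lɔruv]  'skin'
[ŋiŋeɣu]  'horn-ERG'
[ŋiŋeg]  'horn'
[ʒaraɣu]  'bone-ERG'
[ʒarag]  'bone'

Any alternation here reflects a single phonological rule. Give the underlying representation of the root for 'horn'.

The stem for 'horn' ends in [ɣ] in [ŋiŋeɣu] but [g] in [ŋiŋeg].
Compare 'net', with invariant [ɣ] in [meruɣu] and [meruɣ]: an analysis with underlying /ɣ/ and a rule producing [g] in isolation would wrongly predict alternation here too.
The alternation reflects intervocalic spirantization: voiced stops become fricatives between vowels. /g/ is underlying.
So 'horn' = /ŋiŋeg/.

/ŋiŋeg/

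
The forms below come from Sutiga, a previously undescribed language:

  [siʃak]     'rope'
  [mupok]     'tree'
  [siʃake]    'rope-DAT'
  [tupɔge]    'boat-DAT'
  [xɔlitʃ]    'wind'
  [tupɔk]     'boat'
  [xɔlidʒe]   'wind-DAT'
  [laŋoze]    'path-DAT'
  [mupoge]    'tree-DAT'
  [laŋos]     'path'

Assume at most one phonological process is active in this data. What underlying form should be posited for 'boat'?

/tupɔg/

The root 'boat' surfaces as [tupɔk] and [tupɔge], with a stem-final [k] ~ [g] alternation.
If /k/ were underlying and a rule turned it into [g] before the DAT suffix, 'rope' would also alternate; but it has [k] in both [siʃak] and [siʃake].
The alternation reflects word-final obstruent devoicing: voiced obstruents become voiceless word-finally. /g/ is underlying.
The underlying form of 'boat' is therefore /tupɔg/.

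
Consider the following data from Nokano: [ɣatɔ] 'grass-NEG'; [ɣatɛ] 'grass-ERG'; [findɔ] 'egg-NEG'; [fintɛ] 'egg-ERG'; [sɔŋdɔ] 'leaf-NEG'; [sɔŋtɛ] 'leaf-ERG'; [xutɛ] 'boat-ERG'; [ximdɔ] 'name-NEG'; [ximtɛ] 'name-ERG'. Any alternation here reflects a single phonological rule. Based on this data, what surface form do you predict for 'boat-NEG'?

The NEG suffix surfaces as [-dɔ] and [-tɔ], depending on the final segment of the stem.
The ERG suffix, which begins with [t], is invariant after every stem; so [t] is not altered by any rule here.
The NEG suffix is therefore /-dɔ/ underlyingly, with post-vocalic devoicing: voiced stops become voiceless after a vowel.
After 'boat', which ends in a vowel, the suffix surfaces as [-tɔ], giving [xutɔ].

[xutɔ]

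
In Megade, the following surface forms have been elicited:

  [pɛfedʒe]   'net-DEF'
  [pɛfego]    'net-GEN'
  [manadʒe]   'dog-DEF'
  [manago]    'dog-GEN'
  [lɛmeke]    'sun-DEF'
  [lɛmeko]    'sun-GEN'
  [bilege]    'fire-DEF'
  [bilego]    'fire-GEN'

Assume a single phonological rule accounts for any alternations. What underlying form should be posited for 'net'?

The stem for 'net' ends in [dʒ] in [pɛfedʒe] but [g] in [pɛfego].
If /g/ were underlying and a rule turned it into [dʒ] before the DEF suffix, 'fire' would also alternate; but it has [g] in both [bilege] and [bilego].
Therefore /dʒ/ is basic and [g] is derived by depalatalization (palato-alveolar /dʒ/ becomes [g] when no front vowel follows).

/pɛfedʒ/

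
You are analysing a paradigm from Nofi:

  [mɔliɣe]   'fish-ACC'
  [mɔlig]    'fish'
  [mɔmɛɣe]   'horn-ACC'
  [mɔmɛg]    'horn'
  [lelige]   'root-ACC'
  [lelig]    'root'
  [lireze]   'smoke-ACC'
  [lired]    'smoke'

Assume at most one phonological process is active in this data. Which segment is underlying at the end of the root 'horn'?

The root 'horn' surfaces as [mɔmɛɣe] and [mɔmɛg], with a stem-final [ɣ] ~ [g] alternation.
But 'root' keeps [g] in both environments ([lelige], [lelig]), so there is no rule changing /g/ to [ɣ] before the ACC suffix.
The alternation reflects word-final hardening: voiced fricatives become stops word-finally. /ɣ/ is underlying.

/ɣ/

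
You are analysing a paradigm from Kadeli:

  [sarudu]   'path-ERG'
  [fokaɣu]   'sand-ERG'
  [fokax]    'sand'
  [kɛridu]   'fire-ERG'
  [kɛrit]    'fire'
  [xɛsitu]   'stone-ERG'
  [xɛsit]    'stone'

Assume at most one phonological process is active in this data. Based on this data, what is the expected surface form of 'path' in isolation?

'fire' shows [d] ~ [t] at the end of the stem ([kɛridu] vs [kɛrit]).
Compare 'stone', with invariant [t] in [xɛsitu] and [xɛsit]: an analysis with underlying /t/ and a rule producing [d] before the ERG suffix would wrongly predict alternation here too.
The underlying segment must be /d/; voiced obstruents become voiceless word-finally, yielding [t] there.
The one attested form of 'path', [sarudu], shows underlying /sarud/. Applying the same rule word-finally gives [sarut].

[sarut]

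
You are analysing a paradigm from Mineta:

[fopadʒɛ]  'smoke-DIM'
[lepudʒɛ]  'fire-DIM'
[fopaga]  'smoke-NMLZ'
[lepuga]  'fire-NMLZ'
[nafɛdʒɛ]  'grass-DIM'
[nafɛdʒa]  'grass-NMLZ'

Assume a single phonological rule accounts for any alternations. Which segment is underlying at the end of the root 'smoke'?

The root 'smoke' surfaces as [fopaga] and [fopadʒɛ], with a stem-final [g] ~ [dʒ] alternation.
Compare 'grass', with invariant [dʒ] in [nafɛdʒa] and [nafɛdʒɛ]: an analysis with underlying /dʒ/ and a rule producing [g] before the NMLZ suffix would wrongly predict alternation here too.
The alternation reflects palatalization before a front vowel: /g/ becomes palato-alveolar [dʒ] before a front vowel. /g/ is underlying.

/g/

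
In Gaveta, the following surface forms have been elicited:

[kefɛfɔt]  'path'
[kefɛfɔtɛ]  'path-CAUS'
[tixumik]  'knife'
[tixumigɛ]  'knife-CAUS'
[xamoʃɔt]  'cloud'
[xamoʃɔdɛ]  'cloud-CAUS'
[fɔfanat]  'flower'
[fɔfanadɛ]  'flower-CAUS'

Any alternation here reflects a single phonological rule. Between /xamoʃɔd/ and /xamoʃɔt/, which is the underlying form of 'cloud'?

/xamoʃɔd/

The root 'cloud' surfaces as [xamoʃɔt] and [xamoʃɔdɛ], with a stem-final [t] ~ [d] alternation.
But 'path' keeps [t] in both environments ([kefɛfɔt], [kefɛfɔtɛ]), so there is no rule changing /t/ to [d] before the CAUS suffix.
Therefore /d/ is basic and [t] is derived by word-final obstruent devoicing (voiced obstruents become voiceless word-finally).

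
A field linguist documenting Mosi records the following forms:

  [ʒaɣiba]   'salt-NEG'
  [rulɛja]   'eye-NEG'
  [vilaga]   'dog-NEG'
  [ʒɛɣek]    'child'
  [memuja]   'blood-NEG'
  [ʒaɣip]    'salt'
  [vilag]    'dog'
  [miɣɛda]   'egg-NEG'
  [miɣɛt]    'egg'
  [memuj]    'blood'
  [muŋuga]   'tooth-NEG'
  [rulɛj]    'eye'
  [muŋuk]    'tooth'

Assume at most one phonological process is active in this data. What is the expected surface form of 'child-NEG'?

[ʒɛɣega]

The root 'tooth' surfaces as [muŋuga] and [muŋuk], with a stem-final [g] ~ [k] alternation.
If /g/ were underlying and a rule turned it into [k] in isolation, 'dog' would also alternate; but it has [g] in both [vilaga] and [vilag].
The alternation reflects intervocalic voicing: voiceless stops become voiced between vowels. /k/ is underlying.
The one attested form of 'child', [ʒɛɣek], shows underlying /ʒɛɣek/. Applying the same rule between vowels gives [ʒɛɣega].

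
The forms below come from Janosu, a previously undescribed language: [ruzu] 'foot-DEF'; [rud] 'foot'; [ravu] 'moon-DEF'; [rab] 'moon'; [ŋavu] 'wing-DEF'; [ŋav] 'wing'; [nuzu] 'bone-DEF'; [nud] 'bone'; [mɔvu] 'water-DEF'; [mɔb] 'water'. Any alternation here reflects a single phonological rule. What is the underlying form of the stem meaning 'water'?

The root 'water' surfaces as [mɔvu] and [mɔb], with a stem-final [v] ~ [b] alternation.
Compare 'wing', with invariant [v] in [ŋavu] and [ŋav]: an analysis with underlying /v/ and a rule producing [b] in isolation would wrongly predict alternation here too.
The alternation reflects intervocalic spirantization: voiced stops become fricatives between vowels. /b/ is underlying.

/mɔb/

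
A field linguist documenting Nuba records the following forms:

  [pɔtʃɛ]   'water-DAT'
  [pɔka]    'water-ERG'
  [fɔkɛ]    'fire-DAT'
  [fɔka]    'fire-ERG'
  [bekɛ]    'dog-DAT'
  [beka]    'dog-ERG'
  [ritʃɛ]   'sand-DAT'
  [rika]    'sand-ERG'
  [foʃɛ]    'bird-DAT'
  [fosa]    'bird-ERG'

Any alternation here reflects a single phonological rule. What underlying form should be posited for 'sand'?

/ritʃ/

The root 'sand' surfaces as [ritʃɛ] and [rika], with a stem-final [tʃ] ~ [k] alternation.
If /k/ were underlying and a rule turned it into [tʃ] before the DAT suffix, 'dog' would also alternate; but it has [k] in both [bekɛ] and [beka].
So /tʃ/ is underlying, and a rule of depalatalization — palato-alveolar /tʃ/ and /ʃ/ become [k] and [s] when no front vowel follows — gives [k].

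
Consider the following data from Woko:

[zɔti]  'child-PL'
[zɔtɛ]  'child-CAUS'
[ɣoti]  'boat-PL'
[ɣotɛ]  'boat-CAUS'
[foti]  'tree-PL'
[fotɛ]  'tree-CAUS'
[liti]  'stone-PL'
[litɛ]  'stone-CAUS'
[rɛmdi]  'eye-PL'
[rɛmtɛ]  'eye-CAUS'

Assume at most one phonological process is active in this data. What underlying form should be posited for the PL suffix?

/-di/

The PL suffix surfaces as [-di] and [-ti], depending on the final segment of the stem.
The CAUS suffix, which begins with [t], is invariant after every stem; so [t] is not altered by any rule here.
The PL suffix is therefore /-di/ underlyingly, with post-vocalic devoicing: voiced stops become voiceless after a vowel.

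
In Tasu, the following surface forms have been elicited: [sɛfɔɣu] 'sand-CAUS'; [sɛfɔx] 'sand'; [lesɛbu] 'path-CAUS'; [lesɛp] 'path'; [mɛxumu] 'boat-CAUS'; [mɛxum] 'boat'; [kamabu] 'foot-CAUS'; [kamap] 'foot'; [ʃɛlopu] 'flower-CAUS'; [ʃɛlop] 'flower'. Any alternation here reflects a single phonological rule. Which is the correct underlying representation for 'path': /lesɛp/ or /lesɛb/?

The stem for 'path' ends in [b] in [lesɛbu] but [p] in [lesɛp].
But 'flower' keeps [p] in both environments ([ʃɛlopu], [ʃɛlop]), so there is no rule changing /p/ to [b] before the CAUS suffix.
Therefore /b/ is basic and [p] is derived by word-final obstruent devoicing (voiced obstruents become voiceless word-finally).

/lesɛb/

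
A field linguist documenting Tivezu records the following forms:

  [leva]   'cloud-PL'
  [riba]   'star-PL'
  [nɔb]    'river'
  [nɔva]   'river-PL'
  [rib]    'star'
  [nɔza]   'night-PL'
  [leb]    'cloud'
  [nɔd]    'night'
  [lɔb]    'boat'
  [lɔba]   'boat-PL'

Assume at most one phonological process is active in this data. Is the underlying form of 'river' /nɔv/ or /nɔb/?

/nɔv/

The root 'river' surfaces as [nɔb] and [nɔva], with a stem-final [b] ~ [v] alternation.
Compare 'star', with invariant [b] in [rib] and [riba]: an analysis with underlying /b/ and a rule producing [v] before the PL suffix would wrongly predict alternation here too.
So /v/ is underlying, and a rule of word-final hardening — voiced fricatives become stops word-finally — gives [b].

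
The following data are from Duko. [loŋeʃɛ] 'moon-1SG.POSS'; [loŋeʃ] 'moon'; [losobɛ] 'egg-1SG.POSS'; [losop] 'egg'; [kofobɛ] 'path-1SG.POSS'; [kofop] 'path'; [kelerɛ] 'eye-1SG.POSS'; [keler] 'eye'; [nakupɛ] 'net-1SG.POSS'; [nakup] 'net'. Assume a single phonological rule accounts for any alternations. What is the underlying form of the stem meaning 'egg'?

The root 'egg' surfaces as [losobɛ] and [losop], with a stem-final [b] ~ [p] alternation.
If /p/ were underlying and a rule turned it into [b] before the 1SG.POSS suffix, 'net' would also alternate; but it has [p] in both [nakupɛ] and [nakup].
The underlying segment must be /b/; voiced obstruents become voiceless word-finally, yielding [p] there.

/losob/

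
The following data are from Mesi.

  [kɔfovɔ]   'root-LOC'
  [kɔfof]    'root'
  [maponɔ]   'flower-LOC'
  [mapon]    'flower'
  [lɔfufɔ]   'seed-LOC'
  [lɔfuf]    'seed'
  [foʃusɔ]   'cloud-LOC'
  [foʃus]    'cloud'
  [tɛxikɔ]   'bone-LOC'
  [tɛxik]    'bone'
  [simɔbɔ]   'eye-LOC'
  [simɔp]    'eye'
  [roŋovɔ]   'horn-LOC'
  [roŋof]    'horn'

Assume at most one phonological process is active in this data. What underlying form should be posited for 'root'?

'root' shows [v] ~ [f] at the end of the stem ([kɔfovɔ] vs [kɔfof]).
But 'seed' keeps [f] in both environments ([lɔfufɔ], [lɔfuf]), so there is no rule changing /f/ to [v] before the LOC suffix.
The underlying segment must be /v/; voiced obstruents become voiceless word-finally, yielding [f] there.

/kɔfov/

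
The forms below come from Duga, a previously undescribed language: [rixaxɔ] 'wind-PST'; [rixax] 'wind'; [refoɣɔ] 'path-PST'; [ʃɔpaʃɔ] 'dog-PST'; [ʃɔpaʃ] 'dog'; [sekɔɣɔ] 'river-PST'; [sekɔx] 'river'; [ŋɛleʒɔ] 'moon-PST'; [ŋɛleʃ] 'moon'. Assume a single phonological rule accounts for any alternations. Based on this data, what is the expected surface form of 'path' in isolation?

[refox]

'river' shows [ɣ] ~ [x] at the end of the stem ([sekɔɣɔ] vs [sekɔx]).
Compare 'wind', with invariant [x] in [rixaxɔ] and [rixax]: an analysis with underlying /x/ and a rule producing [ɣ] before the PST suffix would wrongly predict alternation here too.
The underlying segment must be /ɣ/; voiced obstruents become voiceless word-finally, yielding [x] there.
From [refoɣɔ] the stem 'path' is /refoɣ/; word-finally this yields [refox].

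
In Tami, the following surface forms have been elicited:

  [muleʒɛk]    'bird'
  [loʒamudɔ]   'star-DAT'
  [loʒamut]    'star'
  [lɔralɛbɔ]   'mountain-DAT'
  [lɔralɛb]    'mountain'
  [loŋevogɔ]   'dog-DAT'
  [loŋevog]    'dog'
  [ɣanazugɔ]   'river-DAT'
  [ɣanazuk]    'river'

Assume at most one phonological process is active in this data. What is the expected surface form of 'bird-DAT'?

In [ɣanazugɔ] and [ɣanazuk] the final segment of 'river' alternates: [g] ~ [k].
If /g/ were underlying and a rule turned it into [k] in isolation, 'dog' would also alternate; but it has [g] in both [loŋevogɔ] and [loŋevog].
Therefore /k/ is basic and [g] is derived by intervocalic voicing (voiceless stops become voiced between vowels).
From [muleʒɛk] the stem 'bird' is /muleʒɛk/; between vowels this yields [muleʒɛgɔ].

[muleʒɛgɔ]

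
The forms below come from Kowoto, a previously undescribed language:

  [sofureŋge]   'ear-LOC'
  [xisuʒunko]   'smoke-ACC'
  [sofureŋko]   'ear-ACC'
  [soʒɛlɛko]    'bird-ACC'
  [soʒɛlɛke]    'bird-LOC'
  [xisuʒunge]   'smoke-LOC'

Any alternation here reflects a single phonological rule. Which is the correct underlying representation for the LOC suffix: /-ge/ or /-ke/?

/-ge/

The LOC suffix surfaces as [-ge] and [-ke], depending on the final segment of the stem.
By contrast the ACC suffix keeps its initial [k] throughout — that segment must be underlying.
The LOC suffix is therefore /-ge/ underlyingly, with post-vocalic devoicing: voiced stops become voiceless after a vowel.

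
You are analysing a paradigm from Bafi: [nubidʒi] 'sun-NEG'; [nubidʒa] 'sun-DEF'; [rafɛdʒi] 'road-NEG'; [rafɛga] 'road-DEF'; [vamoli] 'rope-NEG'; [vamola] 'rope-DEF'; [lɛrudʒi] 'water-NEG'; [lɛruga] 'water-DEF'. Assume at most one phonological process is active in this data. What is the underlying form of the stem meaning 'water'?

'water' shows [dʒ] ~ [g] at the end of the stem ([lɛrudʒi] vs [lɛruga]).
If /dʒ/ were underlying and a rule turned it into [g] before the DEF suffix, 'sun' would also alternate; but it has [dʒ] in both [nubidʒi] and [nubidʒa].
The underlying segment must be /g/; /g/ becomes palato-alveolar [dʒ] before a front vowel, yielding [dʒ] there.
The underlying form of 'water' is therefore /lɛrug/.

/lɛrug/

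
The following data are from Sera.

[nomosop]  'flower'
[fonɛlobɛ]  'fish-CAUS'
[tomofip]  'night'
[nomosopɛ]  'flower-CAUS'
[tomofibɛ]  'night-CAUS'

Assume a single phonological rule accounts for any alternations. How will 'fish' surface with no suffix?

The root 'night' surfaces as [tomofip] and [tomofibɛ], with a stem-final [p] ~ [b] alternation.
If /p/ were underlying and a rule turned it into [b] before the CAUS suffix, 'flower' would also alternate; but it has [p] in both [nomosop] and [nomosopɛ].
The underlying segment must be /b/; voiced obstruents become voiceless word-finally, yielding [p] there.
From [fonɛlobɛ] the stem 'fish' is /fonɛlob/; word-finally this yields [fonɛlop].

[fonɛlop]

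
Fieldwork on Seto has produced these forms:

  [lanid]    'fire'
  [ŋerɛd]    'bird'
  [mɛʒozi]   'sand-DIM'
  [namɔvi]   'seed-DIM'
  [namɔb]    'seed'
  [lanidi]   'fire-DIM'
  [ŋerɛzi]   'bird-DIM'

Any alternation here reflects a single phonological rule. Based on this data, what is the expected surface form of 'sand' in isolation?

In [ŋerɛd] and [ŋerɛzi] the final segment of 'bird' alternates: [d] ~ [z].
Compare 'fire', with invariant [d] in [lanid] and [lanidi]: an analysis with underlying /d/ and a rule producing [z] before the DIM suffix would wrongly predict alternation here too.
The underlying segment must be /z/; voiced fricatives become stops word-finally, yielding [d] there.
From [mɛʒozi] the stem 'sand' is /mɛʒoz/; word-finally this yields [mɛʒod].

[mɛʒod]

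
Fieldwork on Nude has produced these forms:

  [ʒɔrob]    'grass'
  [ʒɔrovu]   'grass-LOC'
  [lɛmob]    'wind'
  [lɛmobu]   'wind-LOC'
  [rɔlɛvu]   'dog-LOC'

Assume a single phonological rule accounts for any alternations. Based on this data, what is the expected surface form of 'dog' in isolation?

'grass' shows [b] ~ [v] at the end of the stem ([ʒɔrob] vs [ʒɔrovu]).
But 'wind' keeps [b] in both environments ([lɛmob], [lɛmobu]), so there is no rule changing /b/ to [v] before the LOC suffix.
The underlying segment must be /v/; voiced fricatives become stops word-finally, yielding [b] there.
From [rɔlɛvu] the stem 'dog' is /rɔlɛv/; word-finally this yields [rɔlɛb].

[rɔlɛb]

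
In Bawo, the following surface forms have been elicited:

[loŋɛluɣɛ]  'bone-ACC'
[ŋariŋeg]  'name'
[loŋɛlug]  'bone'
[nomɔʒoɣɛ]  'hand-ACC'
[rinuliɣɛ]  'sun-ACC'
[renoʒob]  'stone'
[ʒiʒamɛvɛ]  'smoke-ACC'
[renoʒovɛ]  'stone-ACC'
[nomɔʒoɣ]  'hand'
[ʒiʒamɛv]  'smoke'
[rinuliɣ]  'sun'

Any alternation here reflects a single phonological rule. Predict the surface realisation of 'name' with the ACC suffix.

'bone' shows [g] ~ [ɣ] at the end of the stem ([loŋɛlug] vs [loŋɛluɣɛ]).
If /ɣ/ were underlying and a rule turned it into [g] in isolation, 'hand' would also alternate; but it has [ɣ] in both [nomɔʒoɣ] and [nomɔʒoɣɛ].
The underlying segment must be /g/; voiced stops become fricatives between vowels, yielding [ɣ] there.
From [ŋariŋeg] the stem 'name' is /ŋariŋeg/; between vowels this yields [ŋariŋeɣɛ].

[ŋariŋeɣɛ]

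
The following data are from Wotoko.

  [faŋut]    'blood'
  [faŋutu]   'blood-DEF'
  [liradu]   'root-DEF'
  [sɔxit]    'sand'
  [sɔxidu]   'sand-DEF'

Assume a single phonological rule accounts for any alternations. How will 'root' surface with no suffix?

The stem for 'sand' ends in [t] in [sɔxit] but [d] in [sɔxidu].
Compare 'blood', with invariant [t] in [faŋut] and [faŋutu]: an analysis with underlying /t/ and a rule producing [d] before the DEF suffix would wrongly predict alternation here too.
Therefore /d/ is basic and [t] is derived by word-final obstruent devoicing (voiced obstruents become voiceless word-finally).
The one attested form of 'root', [liradu], shows underlying /lirad/. Applying the same rule word-finally gives [lirat].

[lirat]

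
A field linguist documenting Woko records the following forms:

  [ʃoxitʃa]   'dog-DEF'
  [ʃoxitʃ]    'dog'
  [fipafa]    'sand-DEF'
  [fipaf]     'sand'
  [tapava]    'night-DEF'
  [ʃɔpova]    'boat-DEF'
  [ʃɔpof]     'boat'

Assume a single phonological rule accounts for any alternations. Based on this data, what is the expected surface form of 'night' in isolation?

[tapaf]

In [ʃɔpova] and [ʃɔpof] the final segment of 'boat' alternates: [v] ~ [f].
The stem 'sand' ([fipafa], [fipaf]) shows [f] unchanged in both environments, so [f] cannot be basic with [v] derived before the DEF suffix.
The underlying segment must be /v/; voiced obstruents become voiceless word-finally, yielding [f] there.
The one attested form of 'night', [tapava], shows underlying /tapav/. Applying the same rule word-finally gives [tapaf].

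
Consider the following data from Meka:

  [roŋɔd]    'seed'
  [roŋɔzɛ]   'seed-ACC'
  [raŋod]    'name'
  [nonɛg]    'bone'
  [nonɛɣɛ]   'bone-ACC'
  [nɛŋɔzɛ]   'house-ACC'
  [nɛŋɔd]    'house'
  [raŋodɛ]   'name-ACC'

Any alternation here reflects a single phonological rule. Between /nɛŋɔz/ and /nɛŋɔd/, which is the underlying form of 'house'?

/nɛŋɔz/

The root 'house' surfaces as [nɛŋɔzɛ] and [nɛŋɔd], with a stem-final [z] ~ [d] alternation.
Compare 'name', with invariant [d] in [raŋodɛ] and [raŋod]: an analysis with underlying /d/ and a rule producing [z] before the ACC suffix would wrongly predict alternation here too.
The alternation reflects word-final hardening: voiced fricatives become stops word-finally. /z/ is underlying.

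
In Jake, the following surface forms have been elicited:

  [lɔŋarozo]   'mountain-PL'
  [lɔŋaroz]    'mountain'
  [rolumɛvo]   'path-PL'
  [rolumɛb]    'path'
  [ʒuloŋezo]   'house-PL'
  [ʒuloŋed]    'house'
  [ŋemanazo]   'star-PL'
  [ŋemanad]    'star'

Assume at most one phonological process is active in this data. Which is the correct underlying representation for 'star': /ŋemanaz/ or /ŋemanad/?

/ŋemanad/

The root 'star' surfaces as [ŋemanazo] and [ŋemanad], with a stem-final [z] ~ [d] alternation.
But 'mountain' keeps [z] in both environments ([lɔŋarozo], [lɔŋaroz]), so there is no rule changing /z/ to [d] in isolation.
So /d/ is underlying, and a rule of intervocalic spirantization — voiced stops become fricatives between vowels — gives [z].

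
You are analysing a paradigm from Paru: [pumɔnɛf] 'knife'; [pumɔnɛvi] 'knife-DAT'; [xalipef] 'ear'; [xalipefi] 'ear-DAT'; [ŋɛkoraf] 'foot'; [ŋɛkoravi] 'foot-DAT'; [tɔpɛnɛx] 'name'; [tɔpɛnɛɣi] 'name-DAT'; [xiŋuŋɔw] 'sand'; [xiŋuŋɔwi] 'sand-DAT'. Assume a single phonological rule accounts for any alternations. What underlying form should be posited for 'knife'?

/pumɔnɛv/

The stem for 'knife' ends in [f] in [pumɔnɛf] but [v] in [pumɔnɛvi].
The stem 'ear' ([xalipef], [xalipefi]) shows [f] unchanged in both environments, so [f] cannot be basic with [v] derived before the DAT suffix.
So /v/ is underlying, and a rule of word-final obstruent devoicing — voiced obstruents become voiceless word-finally — gives [f].
Hence 'knife' is /pumɔnɛv/ underlyingly.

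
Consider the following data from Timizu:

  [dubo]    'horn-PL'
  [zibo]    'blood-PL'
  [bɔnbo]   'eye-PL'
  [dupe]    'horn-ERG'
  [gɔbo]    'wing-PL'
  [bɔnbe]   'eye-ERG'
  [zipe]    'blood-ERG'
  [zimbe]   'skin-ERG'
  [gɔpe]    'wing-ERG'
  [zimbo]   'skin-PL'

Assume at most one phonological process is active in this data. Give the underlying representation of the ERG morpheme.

The ERG morpheme has two allomorphs, [-be] and [-pe].
By contrast the PL suffix keeps its initial [b] throughout — that segment must be underlying.
So the underlying form is /-pe/, and voiceless stops become voiced after a nasal.

/-pe/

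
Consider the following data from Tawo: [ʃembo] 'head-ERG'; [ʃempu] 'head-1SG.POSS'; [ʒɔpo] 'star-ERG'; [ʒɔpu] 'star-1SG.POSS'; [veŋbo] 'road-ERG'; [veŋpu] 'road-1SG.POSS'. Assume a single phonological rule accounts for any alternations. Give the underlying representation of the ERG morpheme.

/-bo/

The ERG morpheme has two allomorphs, [-bo] and [-po].
By contrast the 1SG.POSS suffix keeps its initial [p] throughout — that segment must be underlying.
So the underlying form is /-bo/, and voiced stops become voiceless after a vowel.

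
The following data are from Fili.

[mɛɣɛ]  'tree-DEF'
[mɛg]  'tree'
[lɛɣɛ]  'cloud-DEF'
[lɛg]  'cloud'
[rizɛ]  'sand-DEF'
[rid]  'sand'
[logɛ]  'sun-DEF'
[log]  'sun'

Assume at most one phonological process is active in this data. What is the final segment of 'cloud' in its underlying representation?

In [lɛɣɛ] and [lɛg] the final segment of 'cloud' alternates: [ɣ] ~ [g].
The stem 'sun' ([logɛ], [log]) shows [g] unchanged in both environments, so [g] cannot be basic with [ɣ] derived before the DEF suffix.
Therefore /ɣ/ is basic and [g] is derived by word-final hardening (voiced fricatives become stops word-finally).

/ɣ/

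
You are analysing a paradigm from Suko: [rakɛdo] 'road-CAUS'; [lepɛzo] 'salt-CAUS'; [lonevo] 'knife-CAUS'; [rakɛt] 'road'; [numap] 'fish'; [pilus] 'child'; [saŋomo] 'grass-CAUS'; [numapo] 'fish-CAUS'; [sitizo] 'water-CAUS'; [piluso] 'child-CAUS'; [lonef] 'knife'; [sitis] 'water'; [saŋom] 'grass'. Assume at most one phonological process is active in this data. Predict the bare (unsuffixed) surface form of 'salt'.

[lepɛs]

The root 'water' surfaces as [sitis] and [sitizo], with a stem-final [s] ~ [z] alternation.
But 'child' keeps [s] in both environments ([pilus], [piluso]), so there is no rule changing /s/ to [z] before the CAUS suffix.
The underlying segment must be /z/; voiced obstruents become voiceless word-finally, yielding [s] there.
The one attested form of 'salt', [lepɛzo], shows underlying /lepɛz/. Applying the same rule word-finally gives [lepɛs].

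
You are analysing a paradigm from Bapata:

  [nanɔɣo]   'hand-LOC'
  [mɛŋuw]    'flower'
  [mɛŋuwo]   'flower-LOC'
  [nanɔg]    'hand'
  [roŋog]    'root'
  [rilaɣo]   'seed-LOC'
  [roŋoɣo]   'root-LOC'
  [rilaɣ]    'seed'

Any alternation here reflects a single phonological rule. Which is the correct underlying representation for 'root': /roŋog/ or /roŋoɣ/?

/roŋog/

The root 'root' surfaces as [roŋoɣo] and [roŋog], with a stem-final [ɣ] ~ [g] alternation.
But 'seed' keeps [ɣ] in both environments ([rilaɣo], [rilaɣ]), so there is no rule changing /ɣ/ to [g] in isolation.
The underlying segment must be /g/; voiced stops become fricatives between vowels, yielding [ɣ] there.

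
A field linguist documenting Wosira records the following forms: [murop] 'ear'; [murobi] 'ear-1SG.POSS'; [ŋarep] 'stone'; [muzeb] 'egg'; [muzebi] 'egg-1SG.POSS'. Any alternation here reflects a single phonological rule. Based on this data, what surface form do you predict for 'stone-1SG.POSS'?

In [murop] and [murobi] the final segment of 'ear' alternates: [p] ~ [b].
But 'egg' keeps [b] in both environments ([muzeb], [muzebi]), so there is no rule changing /b/ to [p] in isolation.
The alternation reflects intervocalic voicing: voiceless stops become voiced between vowels. /p/ is underlying.
The one attested form of 'stone', [ŋarep], shows underlying /ŋarep/. Applying the same rule between vowels gives [ŋarebi].

[ŋarebi]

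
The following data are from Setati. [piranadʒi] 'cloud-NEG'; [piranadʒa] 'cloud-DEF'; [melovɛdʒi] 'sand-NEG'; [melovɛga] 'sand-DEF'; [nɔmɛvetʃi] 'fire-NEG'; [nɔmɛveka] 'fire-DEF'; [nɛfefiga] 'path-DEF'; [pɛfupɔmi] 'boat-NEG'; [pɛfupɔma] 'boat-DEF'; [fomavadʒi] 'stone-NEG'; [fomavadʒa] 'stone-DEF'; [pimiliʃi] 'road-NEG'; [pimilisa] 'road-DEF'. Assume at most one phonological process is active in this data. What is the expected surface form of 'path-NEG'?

[nɛfefidʒi]

In [melovɛdʒi] and [melovɛga] the final segment of 'sand' alternates: [dʒ] ~ [g].
Compare 'cloud', with invariant [dʒ] in [piranadʒi] and [piranadʒa]: an analysis with underlying /dʒ/ and a rule producing [g] before the DEF suffix would wrongly predict alternation here too.
The underlying segment must be /g/; /k/, /g/ and /s/ become palato-alveolar [tʃ], [dʒ] and [ʃ] before a front vowel, yielding [dʒ] there.
The one attested form of 'path', [nɛfefiga], shows underlying /nɛfefig/. Applying the same rule before a front vowel gives [nɛfefidʒi].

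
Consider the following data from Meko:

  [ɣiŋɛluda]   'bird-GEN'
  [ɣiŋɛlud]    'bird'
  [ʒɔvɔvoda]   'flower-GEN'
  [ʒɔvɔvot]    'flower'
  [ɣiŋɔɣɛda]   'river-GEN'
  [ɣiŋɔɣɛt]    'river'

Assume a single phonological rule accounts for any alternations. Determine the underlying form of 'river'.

The root 'river' surfaces as [ɣiŋɔɣɛda] and [ɣiŋɔɣɛt], with a stem-final [d] ~ [t] alternation.
If /d/ were underlying and a rule turned it into [t] in isolation, 'bird' would also alternate; but it has [d] in both [ɣiŋɛluda] and [ɣiŋɛlud].
So /t/ is underlying, and a rule of intervocalic voicing — voiceless stops become voiced between vowels — gives [d].
Hence 'river' is /ɣiŋɔɣɛt/ underlyingly.

/ɣiŋɔɣɛt/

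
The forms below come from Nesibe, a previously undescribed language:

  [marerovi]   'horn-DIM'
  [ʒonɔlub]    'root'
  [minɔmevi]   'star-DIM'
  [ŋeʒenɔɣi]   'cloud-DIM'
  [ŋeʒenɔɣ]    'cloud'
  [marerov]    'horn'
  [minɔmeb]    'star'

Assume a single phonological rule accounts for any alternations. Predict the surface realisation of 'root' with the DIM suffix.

[ʒonɔluvi]

In [minɔmevi] and [minɔmeb] the final segment of 'star' alternates: [v] ~ [b].
If /v/ were underlying and a rule turned it into [b] in isolation, 'horn' would also alternate; but it has [v] in both [marerovi] and [marerov].
The underlying segment must be /b/; voiced stops become fricatives between vowels, yielding [v] there.
From [ʒonɔlub] the stem 'root' is /ʒonɔlub/; between vowels this yields [ʒonɔluvi].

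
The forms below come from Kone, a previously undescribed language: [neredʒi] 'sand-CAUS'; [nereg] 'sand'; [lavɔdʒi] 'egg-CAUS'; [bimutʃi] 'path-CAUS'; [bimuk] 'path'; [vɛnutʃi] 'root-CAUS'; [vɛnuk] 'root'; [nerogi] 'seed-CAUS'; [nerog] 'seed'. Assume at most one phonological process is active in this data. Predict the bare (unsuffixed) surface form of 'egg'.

[lavɔg]

In [neredʒi] and [nereg] the final segment of 'sand' alternates: [dʒ] ~ [g].
Compare 'seed', with invariant [g] in [nerogi] and [nerog]: an analysis with underlying /g/ and a rule producing [dʒ] before the CAUS suffix would wrongly predict alternation here too.
So /dʒ/ is underlying, and a rule of depalatalization — palato-alveolar /tʃ/ and /dʒ/ become [k] and [g] when no front vowel follows — gives [g].
From [lavɔdʒi] the stem 'egg' is /lavɔdʒ/; when no front vowel follows this yields [lavɔg].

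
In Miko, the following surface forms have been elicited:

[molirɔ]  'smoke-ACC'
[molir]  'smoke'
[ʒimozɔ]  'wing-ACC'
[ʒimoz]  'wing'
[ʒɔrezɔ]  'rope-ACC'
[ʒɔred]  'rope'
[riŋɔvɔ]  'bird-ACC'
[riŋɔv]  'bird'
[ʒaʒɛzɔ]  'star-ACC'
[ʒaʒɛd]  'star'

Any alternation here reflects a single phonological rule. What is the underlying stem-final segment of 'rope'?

/d/

The root 'rope' surfaces as [ʒɔrezɔ] and [ʒɔred], with a stem-final [z] ~ [d] alternation.
But 'wing' keeps [z] in both environments ([ʒimozɔ], [ʒimoz]), so there is no rule changing /z/ to [d] in isolation.
The alternation reflects intervocalic spirantization: voiced stops become fricatives between vowels. /d/ is underlying.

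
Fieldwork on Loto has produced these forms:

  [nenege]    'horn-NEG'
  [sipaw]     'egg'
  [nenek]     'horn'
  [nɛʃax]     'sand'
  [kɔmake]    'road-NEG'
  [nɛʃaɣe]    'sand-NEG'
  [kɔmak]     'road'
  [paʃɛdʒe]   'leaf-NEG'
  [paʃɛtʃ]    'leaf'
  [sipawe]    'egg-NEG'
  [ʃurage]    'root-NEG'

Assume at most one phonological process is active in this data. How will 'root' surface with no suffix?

The stem for 'horn' ends in [g] in [nenege] but [k] in [nenek].
Compare 'road', with invariant [k] in [kɔmake] and [kɔmak]: an analysis with underlying /k/ and a rule producing [g] before the NEG suffix would wrongly predict alternation here too.
Therefore /g/ is basic and [k] is derived by word-final obstruent devoicing (voiced obstruents become voiceless word-finally).
From [ʃurage] the stem 'root' is /ʃurag/; word-finally this yields [ʃurak].

[ʃurak]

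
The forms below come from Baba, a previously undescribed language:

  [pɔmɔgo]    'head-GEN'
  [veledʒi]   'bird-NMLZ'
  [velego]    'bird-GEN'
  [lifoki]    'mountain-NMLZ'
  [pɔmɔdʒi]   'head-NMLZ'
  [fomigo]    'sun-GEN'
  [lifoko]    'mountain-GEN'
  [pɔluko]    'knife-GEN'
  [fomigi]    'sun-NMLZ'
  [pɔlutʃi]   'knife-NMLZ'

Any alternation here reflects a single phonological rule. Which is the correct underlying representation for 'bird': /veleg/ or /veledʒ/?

/veledʒ/

In [veledʒi] and [velego] the final segment of 'bird' alternates: [dʒ] ~ [g].
But 'sun' keeps [g] in both environments ([fomigi], [fomigo]), so there is no rule changing /g/ to [dʒ] before the NMLZ suffix.
The alternation reflects depalatalization: palato-alveolar /tʃ/ and /dʒ/ become [k] and [g] when no front vowel follows. /dʒ/ is underlying.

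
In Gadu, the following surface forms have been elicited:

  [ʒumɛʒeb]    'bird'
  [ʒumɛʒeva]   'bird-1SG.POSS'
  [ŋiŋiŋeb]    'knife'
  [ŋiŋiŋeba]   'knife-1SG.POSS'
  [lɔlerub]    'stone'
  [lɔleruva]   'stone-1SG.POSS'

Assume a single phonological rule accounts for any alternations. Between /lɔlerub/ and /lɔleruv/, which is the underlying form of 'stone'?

The root 'stone' surfaces as [lɔlerub] and [lɔleruva], with a stem-final [b] ~ [v] alternation.
Compare 'knife', with invariant [b] in [ŋiŋiŋeb] and [ŋiŋiŋeba]: an analysis with underlying /b/ and a rule producing [v] before the 1SG.POSS suffix would wrongly predict alternation here too.
Therefore /v/ is basic and [b] is derived by word-final hardening (voiced fricatives become stops word-finally).

/lɔleruv/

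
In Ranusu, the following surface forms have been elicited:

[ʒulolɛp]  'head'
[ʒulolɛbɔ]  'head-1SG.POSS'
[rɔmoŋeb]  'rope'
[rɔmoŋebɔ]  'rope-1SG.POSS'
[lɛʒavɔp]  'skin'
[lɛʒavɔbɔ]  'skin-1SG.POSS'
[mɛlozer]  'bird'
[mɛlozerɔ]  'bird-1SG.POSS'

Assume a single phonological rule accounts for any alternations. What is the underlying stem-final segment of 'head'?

/p/

'head' shows [p] ~ [b] at the end of the stem ([ʒulolɛp] vs [ʒulolɛbɔ]).
Compare 'rope', with invariant [b] in [rɔmoŋeb] and [rɔmoŋebɔ]: an analysis with underlying /b/ and a rule producing [p] in isolation would wrongly predict alternation here too.
The underlying segment must be /p/; voiceless stops become voiced between vowels, yielding [b] there.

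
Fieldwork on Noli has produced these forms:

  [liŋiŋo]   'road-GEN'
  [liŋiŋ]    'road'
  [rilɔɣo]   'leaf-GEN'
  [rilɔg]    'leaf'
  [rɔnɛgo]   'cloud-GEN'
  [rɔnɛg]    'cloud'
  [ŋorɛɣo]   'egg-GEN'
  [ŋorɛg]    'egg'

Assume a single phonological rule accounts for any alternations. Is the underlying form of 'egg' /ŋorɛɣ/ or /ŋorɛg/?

In [ŋorɛɣo] and [ŋorɛg] the final segment of 'egg' alternates: [ɣ] ~ [g].
But 'cloud' keeps [g] in both environments ([rɔnɛgo], [rɔnɛg]), so there is no rule changing /g/ to [ɣ] before the GEN suffix.
So /ɣ/ is underlying, and a rule of word-final hardening — voiced fricatives become stops word-finally — gives [g].

/ŋorɛɣ/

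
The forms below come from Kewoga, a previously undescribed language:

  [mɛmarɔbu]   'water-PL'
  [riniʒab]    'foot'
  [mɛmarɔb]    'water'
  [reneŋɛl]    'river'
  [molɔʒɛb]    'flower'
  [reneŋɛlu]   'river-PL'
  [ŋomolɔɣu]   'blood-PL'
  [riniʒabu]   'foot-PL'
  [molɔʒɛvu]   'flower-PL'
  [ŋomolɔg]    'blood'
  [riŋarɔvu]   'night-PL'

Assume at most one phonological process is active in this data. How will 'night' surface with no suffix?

[riŋarɔb]

The root 'flower' surfaces as [molɔʒɛvu] and [molɔʒɛb], with a stem-final [v] ~ [b] alternation.
Compare 'water', with invariant [b] in [mɛmarɔbu] and [mɛmarɔb]: an analysis with underlying /b/ and a rule producing [v] before the PL suffix would wrongly predict alternation here too.
Therefore /v/ is basic and [b] is derived by word-final hardening (voiced fricatives become stops word-finally).
The one attested form of 'night', [riŋarɔvu], shows underlying /riŋarɔv/. Applying the same rule word-finally gives [riŋarɔb].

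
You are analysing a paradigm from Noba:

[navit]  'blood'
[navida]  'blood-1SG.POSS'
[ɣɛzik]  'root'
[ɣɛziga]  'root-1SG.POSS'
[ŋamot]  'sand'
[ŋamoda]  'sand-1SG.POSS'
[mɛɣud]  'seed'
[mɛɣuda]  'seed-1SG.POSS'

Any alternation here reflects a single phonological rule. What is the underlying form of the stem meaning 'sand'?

'sand' shows [t] ~ [d] at the end of the stem ([ŋamot] vs [ŋamoda]).
But 'seed' keeps [d] in both environments ([mɛɣud], [mɛɣuda]), so there is no rule changing /d/ to [t] in isolation.
So /t/ is underlying, and a rule of intervocalic voicing — voiceless stops become voiced between vowels — gives [d].
So 'sand' = /ŋamot/.

/ŋamot/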